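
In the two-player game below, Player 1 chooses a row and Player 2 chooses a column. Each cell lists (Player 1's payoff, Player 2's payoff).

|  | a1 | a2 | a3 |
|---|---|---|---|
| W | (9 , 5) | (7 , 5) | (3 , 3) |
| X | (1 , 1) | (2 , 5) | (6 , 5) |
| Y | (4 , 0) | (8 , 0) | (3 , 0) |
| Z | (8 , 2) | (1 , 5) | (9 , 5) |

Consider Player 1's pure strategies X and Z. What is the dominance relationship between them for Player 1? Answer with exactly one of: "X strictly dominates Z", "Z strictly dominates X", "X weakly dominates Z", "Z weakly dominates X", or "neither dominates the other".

X's payoffs vs Z's, by Player 2's action — a1: 1<8, a2: 2>1, a3: 6<9.
X does better at a2 but worse at a1, a3; neither strategy dominates the other.

neither dominates the other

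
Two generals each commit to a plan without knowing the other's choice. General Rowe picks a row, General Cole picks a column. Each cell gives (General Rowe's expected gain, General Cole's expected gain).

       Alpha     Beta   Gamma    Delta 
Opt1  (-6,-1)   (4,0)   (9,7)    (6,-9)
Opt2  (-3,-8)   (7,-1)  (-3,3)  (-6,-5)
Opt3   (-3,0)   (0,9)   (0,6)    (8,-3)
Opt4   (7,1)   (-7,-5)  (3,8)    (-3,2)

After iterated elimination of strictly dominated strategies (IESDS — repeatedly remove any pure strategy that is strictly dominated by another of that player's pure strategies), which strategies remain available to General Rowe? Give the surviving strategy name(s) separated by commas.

Column Alpha is eliminated: Gamma beats it against every remaining row (Opt1: 7>-1, Opt2: 3>-8, Opt3: 6>0, Opt4: 8>1).
For General Rowe, Opt1 strictly dominates Opt4 on the remaining columns (Beta: 4>-7, Gamma: 9>3, Delta: 6>-3); eliminate Opt4.
Column Delta is eliminated: Beta beats it against every remaining row (Opt1: 0>-9, Opt2: -1>-5, Opt3: 9>-3).
General Rowe's strategy Opt3 is strictly dominated by Opt1 (Beta: 4>0, Gamma: 9>0) and is removed.
For General Cole, Gamma strictly dominates Beta on the remaining rows (Opt1: 7>0, Opt2: 3>-1); eliminate Beta.
Row Opt2 is eliminated: Opt1 beats it against every remaining column (Gamma: 9>-3).
Among the remaining strategies, none is strictly dominated by another pure strategy of the same player, so the elimination stops.
Surviving strategies — General Rowe: {Opt1}; General Cole: {Gamma}.

Opt1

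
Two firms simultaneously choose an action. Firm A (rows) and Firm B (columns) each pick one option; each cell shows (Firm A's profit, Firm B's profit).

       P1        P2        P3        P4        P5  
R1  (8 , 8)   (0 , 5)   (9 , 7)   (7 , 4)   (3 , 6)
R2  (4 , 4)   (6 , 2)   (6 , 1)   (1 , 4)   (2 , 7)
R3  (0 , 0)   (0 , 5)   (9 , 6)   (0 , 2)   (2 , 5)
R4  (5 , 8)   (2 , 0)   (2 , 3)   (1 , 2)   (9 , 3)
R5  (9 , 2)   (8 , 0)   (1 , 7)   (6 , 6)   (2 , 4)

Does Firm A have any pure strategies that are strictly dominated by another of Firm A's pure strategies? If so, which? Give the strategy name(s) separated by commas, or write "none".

R1 is not dominated — it holds its own against R2 at P1 (8>4); R3 at P1 (8>0); R4 at P1 (8>5); R5 at P3 (9>1).
R2: no other strategy beats it everywhere (R1 at P2 (6>0); R3 at P1 (4>0); R4 at P2 (6>2); R5 at P3 (6>1)).
R3: no other strategy beats it everywhere (R1 at P2 (0=0); R2 at P3 (9>6); R4 at P3 (9>2); R5 at P3 (9>1)).
Nothing dominates R4: R1 at P2 (2>0); R2 at P1 (5>4); R3 at P1 (5>0); R5 at P3 (2>1).
R5 is not dominated — it holds its own against R1 at P1 (9>8); R2 at P1 (9>4); R3 at P1 (9>0); R4 at P1 (9>5).

none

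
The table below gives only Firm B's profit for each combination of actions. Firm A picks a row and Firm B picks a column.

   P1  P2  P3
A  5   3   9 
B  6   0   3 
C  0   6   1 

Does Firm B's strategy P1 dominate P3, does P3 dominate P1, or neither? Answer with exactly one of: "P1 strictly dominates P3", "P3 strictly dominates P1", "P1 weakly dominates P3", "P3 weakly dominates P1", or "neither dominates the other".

P1's payoffs vs P3's, by Firm A's action — A: 5<9, B: 6>3, C: 0<1.
P1 does better at B but worse at A, C; neither strategy dominates the other.

neither dominates the other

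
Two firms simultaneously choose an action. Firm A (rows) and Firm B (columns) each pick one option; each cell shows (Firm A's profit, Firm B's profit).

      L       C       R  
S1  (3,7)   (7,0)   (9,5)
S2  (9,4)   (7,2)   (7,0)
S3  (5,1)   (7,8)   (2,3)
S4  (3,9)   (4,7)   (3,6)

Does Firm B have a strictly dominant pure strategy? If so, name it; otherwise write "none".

none

L fails to dominate C at S3 (1<8).
C fails to dominate L at S1 (0<7).
R fails to dominate L at S1 (5<7).
No single strategy dominates all the others.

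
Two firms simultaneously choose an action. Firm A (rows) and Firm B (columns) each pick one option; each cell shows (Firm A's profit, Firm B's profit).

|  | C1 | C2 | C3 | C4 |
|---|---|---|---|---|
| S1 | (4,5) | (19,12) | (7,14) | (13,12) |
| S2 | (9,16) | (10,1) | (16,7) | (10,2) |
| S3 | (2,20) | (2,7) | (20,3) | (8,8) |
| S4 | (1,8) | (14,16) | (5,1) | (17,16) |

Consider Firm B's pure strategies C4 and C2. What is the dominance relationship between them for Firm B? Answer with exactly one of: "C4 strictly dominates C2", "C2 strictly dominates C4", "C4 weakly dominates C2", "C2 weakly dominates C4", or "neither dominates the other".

C4 weakly dominates C2

Compare C4 to C2 across every action of Firm A: S1: 12=12, S2: 2>1, S3: 8>7, S4: 16=16.
C4 is at least as good everywhere and strictly better somewhere (tied only at S1, S4), so C4 weakly but not strictly dominates C2.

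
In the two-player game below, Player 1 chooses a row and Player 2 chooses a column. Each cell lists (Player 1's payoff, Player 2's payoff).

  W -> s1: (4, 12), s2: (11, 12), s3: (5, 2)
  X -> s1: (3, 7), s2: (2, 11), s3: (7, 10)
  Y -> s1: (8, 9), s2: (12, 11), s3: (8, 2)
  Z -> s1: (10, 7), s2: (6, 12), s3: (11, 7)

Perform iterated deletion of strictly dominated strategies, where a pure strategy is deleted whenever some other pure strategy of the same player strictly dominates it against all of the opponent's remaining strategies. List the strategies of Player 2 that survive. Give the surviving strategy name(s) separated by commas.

s2

Row W is eliminated: Y beats it against every remaining column (s1: 8>4, s2: 12>11, s3: 8>5).
Row X is eliminated: Y beats it against every remaining column (s1: 8>3, s2: 12>2, s3: 8>7).
Column s1 is eliminated: s2 beats it against every remaining row (Y: 11>9, Z: 12>7).
Player 2's strategy s3 is strictly dominated by s2 (Y: 11>2, Z: 12>7) and is removed.
Row Z is eliminated: Y beats it against every remaining column (s2: 12>6).
Among the remaining strategies, none is strictly dominated by another pure strategy of the same player, so the elimination stops.
Surviving strategies — Player 1: {Y}; Player 2: {s2}.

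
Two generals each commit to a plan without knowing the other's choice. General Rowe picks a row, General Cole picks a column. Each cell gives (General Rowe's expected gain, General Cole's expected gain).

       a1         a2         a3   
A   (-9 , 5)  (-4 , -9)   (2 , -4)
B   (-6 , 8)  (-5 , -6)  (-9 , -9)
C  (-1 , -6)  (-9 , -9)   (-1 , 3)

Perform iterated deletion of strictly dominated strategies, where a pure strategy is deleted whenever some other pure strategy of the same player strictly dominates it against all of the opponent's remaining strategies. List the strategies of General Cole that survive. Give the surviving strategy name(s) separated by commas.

a1, a3

For General Cole, a1 strictly dominates a2 on the remaining rows (A: 5>-9, B: 8>-6, C: -6>-9); eliminate a2.
General Rowe's strategy B is strictly dominated by C (a1: -1>-6, a3: -1>-9) and is removed.
Among the remaining strategies, none is strictly dominated by another pure strategy of the same player, so the elimination stops.
Surviving strategies — General Rowe: {A, C}; General Cole: {a1, a3}.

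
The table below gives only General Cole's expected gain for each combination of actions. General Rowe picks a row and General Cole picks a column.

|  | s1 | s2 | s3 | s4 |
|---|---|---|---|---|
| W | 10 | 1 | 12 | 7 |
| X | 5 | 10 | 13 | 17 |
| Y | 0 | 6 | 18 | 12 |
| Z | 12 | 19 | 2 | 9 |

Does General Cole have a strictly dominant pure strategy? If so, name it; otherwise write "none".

s1 fails to dominate s2 at X (5<10).
s2 fails to dominate s1 at W (1<10).
s3 fails to dominate s1 at Z (2<12).
s4 fails to dominate s1 at W (7<10).
No single strategy dominates all the others.

none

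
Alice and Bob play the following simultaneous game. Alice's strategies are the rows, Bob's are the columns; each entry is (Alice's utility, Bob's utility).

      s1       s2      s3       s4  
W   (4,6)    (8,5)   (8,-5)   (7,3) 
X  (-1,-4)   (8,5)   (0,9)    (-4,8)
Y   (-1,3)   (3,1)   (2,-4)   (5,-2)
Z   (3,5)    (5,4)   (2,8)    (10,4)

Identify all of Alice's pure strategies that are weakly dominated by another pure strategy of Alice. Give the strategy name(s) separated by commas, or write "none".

W is not dominated — it holds its own against X at s1 (4>-1); Y at s1 (4>-1); Z at s1 (4>3).
W weakly dominates X — s1: 4>-1, s2: 8=8, s3: 8>0, s4: 7>-4.
Y: dominated, since W does at least as well everywhere (s1: 4>-1, s2: 8>3, s3: 8>2, s4: 7>5).
Nothing dominates Z: W at s4 (10>7); X at s1 (3>-1); Y at s1 (3>-1).

X, Y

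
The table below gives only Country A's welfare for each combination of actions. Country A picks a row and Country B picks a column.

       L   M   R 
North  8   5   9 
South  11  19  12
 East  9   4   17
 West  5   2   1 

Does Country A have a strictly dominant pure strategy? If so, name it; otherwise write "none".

none

North fails to dominate South at L (8<11).
South fails to dominate East at R (12<17).
East fails to dominate North at M (4<5).
West fails to dominate North at L (5<8).
No single strategy dominates all the others.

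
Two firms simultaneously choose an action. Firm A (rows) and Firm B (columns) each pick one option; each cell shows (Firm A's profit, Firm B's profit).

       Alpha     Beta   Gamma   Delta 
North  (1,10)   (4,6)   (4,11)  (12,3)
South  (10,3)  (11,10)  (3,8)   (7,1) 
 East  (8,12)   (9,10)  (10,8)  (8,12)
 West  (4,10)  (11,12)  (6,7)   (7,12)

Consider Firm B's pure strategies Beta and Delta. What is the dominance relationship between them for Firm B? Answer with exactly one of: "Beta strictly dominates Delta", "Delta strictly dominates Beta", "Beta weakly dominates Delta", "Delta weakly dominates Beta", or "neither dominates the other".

Compare Beta to Delta across each choice by Firm A: North: 6>3, South: 10>1, East: 10<12, West: 12=12.
Beta does better at North, South but worse at East; neither strategy dominates the other.

neither dominates the other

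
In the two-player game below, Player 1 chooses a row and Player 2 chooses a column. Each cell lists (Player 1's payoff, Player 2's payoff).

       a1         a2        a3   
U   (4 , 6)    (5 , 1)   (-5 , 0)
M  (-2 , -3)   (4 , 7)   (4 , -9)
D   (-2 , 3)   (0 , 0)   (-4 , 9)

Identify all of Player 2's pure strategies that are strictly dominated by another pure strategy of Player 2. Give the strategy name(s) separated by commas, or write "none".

a1: no other strategy beats it everywhere (a2 at U (6>1); a3 at U (6>0)).
Nothing dominates a2: a1 at M (7>-3); a3 at U (1>0).
a3: no other strategy beats it everywhere (a1 at D (9>3); a2 at D (9>0)).

none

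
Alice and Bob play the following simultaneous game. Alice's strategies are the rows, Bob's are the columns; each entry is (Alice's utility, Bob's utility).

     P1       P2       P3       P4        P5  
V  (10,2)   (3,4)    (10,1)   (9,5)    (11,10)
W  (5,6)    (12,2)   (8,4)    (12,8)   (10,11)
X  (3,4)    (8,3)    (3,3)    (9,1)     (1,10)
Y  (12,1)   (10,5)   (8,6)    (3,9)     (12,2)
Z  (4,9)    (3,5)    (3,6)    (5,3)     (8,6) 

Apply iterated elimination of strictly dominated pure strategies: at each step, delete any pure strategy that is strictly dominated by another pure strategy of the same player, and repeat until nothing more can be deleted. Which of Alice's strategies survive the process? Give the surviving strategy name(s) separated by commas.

V, W, Y

Alice's strategy X is strictly dominated by W (P1: 5>3, P2: 12>8, P3: 8>3, P4: 12>9, P5: 10>1) and is removed.
Row Z is eliminated: W beats it against every remaining column (P1: 5>4, P2: 12>3, P3: 8>3, P4: 12>5, P5: 10>8).
For Bob, P4 strictly dominates P1 on the remaining rows (V: 5>2, W: 8>6, Y: 9>1); eliminate P1.
Bob's strategy P2 is strictly dominated by P4 (V: 5>4, W: 8>2, Y: 9>5) and is removed.
Column P3 is eliminated: P4 beats it against every remaining row (V: 5>1, W: 8>4, Y: 9>6).
Among the remaining strategies, none is strictly dominated by another pure strategy of the same player, so the elimination stops.
Surviving strategies — Alice: {V, W, Y}; Bob: {P4, P5}.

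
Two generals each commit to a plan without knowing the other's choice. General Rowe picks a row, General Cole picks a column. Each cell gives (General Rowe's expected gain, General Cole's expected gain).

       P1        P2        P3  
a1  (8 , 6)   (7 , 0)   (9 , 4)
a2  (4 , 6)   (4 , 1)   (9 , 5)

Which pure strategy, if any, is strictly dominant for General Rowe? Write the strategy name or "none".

none

a1 fails to dominate a2 at P3 (9=9).
a2 fails to dominate a1 at P1 (4<8).
No single strategy dominates all the others.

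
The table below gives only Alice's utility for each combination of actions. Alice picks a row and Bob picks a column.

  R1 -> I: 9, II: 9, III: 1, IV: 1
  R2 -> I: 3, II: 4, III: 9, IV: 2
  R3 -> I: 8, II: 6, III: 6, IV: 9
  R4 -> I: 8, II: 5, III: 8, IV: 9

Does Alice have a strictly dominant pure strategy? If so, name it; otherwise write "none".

R1 fails to dominate R2 at III (1<9).
R2 fails to dominate R1 at I (3<9).
R3 fails to dominate R1 at I (8<9).
R4 fails to dominate R1 at I (8<9).
No single strategy dominates all the others.

none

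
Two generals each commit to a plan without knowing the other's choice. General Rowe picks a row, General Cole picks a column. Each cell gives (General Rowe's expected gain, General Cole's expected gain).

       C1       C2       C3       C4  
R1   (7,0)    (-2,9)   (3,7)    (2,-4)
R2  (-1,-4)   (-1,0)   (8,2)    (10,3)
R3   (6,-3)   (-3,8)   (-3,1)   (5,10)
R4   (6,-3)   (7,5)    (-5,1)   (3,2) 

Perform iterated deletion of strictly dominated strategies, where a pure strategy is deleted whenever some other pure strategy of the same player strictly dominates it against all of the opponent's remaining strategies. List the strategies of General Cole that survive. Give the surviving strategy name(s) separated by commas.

C2, C4

Column C1 is eliminated: C2 beats it against every remaining row (R1: 9>0, R2: 0>-4, R3: 8>-3, R4: 5>-3).
Row R1 is eliminated: R2 beats it against every remaining column (C2: -1>-2, C3: 8>3, C4: 10>2).
For General Rowe, R2 strictly dominates R3 on the remaining columns (C2: -1>-3, C3: 8>-3, C4: 10>5); eliminate R3.
General Cole's strategy C3 is strictly dominated by C4 (R2: 3>2, R4: 2>1) and is removed.
Among the remaining strategies, none is strictly dominated by another pure strategy of the same player, so the elimination stops.
Surviving strategies — General Rowe: {R2, R4}; General Cole: {C2, C4}.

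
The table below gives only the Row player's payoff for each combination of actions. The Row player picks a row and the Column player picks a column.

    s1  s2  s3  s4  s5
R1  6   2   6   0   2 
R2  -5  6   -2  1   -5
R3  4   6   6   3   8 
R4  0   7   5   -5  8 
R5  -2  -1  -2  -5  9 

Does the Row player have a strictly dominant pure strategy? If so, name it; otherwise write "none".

none

R1 fails to dominate R2 at s2 (2<6).
R2 fails to dominate R1 at s1 (-5<6).
R3 fails to dominate R1 at s1 (4<6).
R4 fails to dominate R1 at s1 (0<6).
R5 fails to dominate R1 at s1 (-2<6).
No single strategy dominates all the others.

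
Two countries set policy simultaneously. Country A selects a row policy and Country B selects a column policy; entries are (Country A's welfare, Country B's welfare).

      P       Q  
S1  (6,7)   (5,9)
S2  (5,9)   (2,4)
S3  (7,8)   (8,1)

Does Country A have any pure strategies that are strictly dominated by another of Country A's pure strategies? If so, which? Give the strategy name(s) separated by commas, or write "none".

S1, S2

S3 strictly dominates S1 — P: 7>6, Q: 8>5.
S1 strictly dominates S2 — P: 6>5, Q: 5>2.
S3: no other strategy beats it everywhere (S1 at P (7>6); S2 at P (7>5)).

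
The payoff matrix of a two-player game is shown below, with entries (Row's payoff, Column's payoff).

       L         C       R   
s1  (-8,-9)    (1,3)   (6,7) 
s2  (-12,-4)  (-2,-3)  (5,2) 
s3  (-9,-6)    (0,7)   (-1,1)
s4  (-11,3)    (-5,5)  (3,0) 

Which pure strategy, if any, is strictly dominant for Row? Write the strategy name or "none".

s1

s1 vs s2: L: -8>-12, C: 1>-2, R: 6>5.
s1 vs s3: L: -8>-9, C: 1>0, R: 6>-1.
s1 vs s4: L: -8>-11, C: 1>-5, R: 6>3.
s1 strictly beats every other strategy against every opponent action, so it is strictly dominant.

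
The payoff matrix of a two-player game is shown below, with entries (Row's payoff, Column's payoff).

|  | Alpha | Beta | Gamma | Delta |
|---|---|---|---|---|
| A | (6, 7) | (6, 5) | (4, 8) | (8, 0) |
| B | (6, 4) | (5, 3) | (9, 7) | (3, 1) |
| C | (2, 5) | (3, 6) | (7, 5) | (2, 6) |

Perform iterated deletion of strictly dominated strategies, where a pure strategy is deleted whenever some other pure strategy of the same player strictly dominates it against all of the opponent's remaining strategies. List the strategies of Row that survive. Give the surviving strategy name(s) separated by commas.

Row C is eliminated: B beats it against every remaining column (Alpha: 6>2, Beta: 5>3, Gamma: 9>7, Delta: 3>2).
Column's strategy Alpha is strictly dominated by Gamma (A: 8>7, B: 7>4) and is removed.
Column's strategy Beta is strictly dominated by Gamma (A: 8>5, B: 7>3) and is removed.
For Column, Gamma strictly dominates Delta on the remaining rows (A: 8>0, B: 7>1); eliminate Delta.
Row A is eliminated: B beats it against every remaining column (Gamma: 9>4).
Among the remaining strategies, none is strictly dominated by another pure strategy of the same player, so the elimination stops.
Surviving strategies — Row: {B}; Column: {Gamma}.

B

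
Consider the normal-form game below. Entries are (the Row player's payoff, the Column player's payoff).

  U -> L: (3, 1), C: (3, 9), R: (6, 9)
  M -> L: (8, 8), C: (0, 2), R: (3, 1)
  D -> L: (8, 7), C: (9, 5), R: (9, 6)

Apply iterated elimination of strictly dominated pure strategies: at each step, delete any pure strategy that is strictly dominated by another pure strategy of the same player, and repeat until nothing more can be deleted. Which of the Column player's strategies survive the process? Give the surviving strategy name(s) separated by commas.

For the Row player, D strictly dominates U on the remaining columns (L: 8>3, C: 9>3, R: 9>6); eliminate U.
Column C is eliminated: L beats it against every remaining row (M: 8>2, D: 7>5).
Column R is eliminated: L beats it against every remaining row (M: 8>1, D: 7>6).
Among the remaining strategies, none is strictly dominated by another pure strategy of the same player, so the elimination stops.
Surviving strategies — the Row player: {M, D}; the Column player: {L}.

L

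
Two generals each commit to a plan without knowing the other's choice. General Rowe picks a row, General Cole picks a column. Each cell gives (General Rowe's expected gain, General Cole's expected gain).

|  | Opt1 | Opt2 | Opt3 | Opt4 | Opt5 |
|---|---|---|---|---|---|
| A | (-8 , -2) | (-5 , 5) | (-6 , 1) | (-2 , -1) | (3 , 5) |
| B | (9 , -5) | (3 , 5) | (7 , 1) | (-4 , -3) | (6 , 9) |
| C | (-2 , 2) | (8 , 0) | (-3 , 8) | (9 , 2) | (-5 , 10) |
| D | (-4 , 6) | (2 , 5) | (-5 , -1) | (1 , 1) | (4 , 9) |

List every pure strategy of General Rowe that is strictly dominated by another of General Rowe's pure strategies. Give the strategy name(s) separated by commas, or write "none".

A

A is strictly dominated by D (Opt1: -4>-8, Opt2: 2>-5, Opt3: -5>-6, Opt4: 1>-2, Opt5: 4>3).
Nothing dominates B: A at Opt1 (9>-8); C at Opt1 (9>-2); D at Opt1 (9>-4).
C is not dominated — it holds its own against A at Opt1 (-2>-8); B at Opt2 (8>3); D at Opt1 (-2>-4).
D: no other strategy beats it everywhere (A at Opt1 (-4>-8); B at Opt4 (1>-4); C at Opt5 (4>-5)).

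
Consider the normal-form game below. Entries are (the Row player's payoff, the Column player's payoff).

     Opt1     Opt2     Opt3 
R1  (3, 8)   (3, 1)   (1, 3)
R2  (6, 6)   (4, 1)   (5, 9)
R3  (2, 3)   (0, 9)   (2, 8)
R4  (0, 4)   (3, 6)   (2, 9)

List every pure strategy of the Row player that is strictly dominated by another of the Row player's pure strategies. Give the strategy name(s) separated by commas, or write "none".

R1 is strictly dominated by R2 (Opt1: 6>3, Opt2: 4>3, Opt3: 5>1).
R2 is not dominated — it holds its own against R1 at Opt1 (6>3); R3 at Opt1 (6>2); R4 at Opt1 (6>0).
R3: dominated, since R2 does at least as well everywhere (Opt1: 6>2, Opt2: 4>0, Opt3: 5>2).
R2 strictly dominates R4 — Opt1: 6>0, Opt2: 4>3, Opt3: 5>2.

R1, R3, R4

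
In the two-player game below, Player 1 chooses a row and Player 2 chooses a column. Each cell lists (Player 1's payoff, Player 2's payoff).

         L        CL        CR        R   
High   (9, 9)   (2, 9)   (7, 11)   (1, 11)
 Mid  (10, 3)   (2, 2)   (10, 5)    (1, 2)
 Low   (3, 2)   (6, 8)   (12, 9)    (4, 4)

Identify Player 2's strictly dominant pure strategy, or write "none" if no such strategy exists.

none

L fails to dominate CL at High (9=9).
CL fails to dominate L at High (9=9).
CR fails to dominate R at High (11=11).
R fails to dominate L at Mid (2<3).
No single strategy dominates all the others.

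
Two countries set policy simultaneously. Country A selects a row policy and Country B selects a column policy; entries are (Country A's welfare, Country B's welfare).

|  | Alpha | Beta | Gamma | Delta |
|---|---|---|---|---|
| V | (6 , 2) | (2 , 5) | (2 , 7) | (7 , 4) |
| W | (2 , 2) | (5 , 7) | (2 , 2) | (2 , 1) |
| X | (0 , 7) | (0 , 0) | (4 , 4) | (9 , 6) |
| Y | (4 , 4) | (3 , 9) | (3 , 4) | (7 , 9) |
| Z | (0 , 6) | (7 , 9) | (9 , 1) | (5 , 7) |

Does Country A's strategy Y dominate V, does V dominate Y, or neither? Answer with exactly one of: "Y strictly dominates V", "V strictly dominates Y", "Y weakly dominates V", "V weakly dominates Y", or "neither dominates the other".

Compare Y to V across each opponent action: Alpha: 4<6, Beta: 3>2, Gamma: 3>2, Delta: 7=7.
Y does better at Beta, Gamma but worse at Alpha; neither strategy dominates the other.

neither dominates the other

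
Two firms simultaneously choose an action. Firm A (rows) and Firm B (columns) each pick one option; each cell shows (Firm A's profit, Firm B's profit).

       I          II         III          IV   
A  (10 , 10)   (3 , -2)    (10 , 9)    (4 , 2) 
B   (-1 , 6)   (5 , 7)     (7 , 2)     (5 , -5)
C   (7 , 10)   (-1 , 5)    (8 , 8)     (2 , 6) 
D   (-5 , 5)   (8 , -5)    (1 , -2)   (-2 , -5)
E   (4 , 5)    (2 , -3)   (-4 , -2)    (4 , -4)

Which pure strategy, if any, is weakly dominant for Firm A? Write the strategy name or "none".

A fails to dominate B at II (3<5).
B fails to dominate A at I (-1<10).
C fails to dominate A at I (7<10).
D fails to dominate A at I (-5<10).
E fails to dominate A at I (4<10).
No single strategy dominates all the others.

none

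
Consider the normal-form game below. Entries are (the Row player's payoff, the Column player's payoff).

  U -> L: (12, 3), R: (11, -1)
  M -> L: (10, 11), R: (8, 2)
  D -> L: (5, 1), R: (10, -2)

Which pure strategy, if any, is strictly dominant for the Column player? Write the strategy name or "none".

L

L vs R: U: 3>-1, M: 11>2, D: 1>-2.
L strictly beats every other strategy against every opponent action, so it is strictly dominant.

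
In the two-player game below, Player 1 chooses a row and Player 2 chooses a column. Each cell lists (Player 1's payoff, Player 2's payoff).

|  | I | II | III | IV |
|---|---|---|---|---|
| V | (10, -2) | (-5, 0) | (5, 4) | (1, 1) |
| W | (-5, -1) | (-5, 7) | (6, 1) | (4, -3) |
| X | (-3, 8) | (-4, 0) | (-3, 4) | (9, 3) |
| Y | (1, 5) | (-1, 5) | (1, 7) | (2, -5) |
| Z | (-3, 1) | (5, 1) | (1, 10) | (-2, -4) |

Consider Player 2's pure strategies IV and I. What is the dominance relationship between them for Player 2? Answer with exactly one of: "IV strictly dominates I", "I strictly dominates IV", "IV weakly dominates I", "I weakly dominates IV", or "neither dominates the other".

Compare IV to I across each choice by Player 1: V: 1>-2, W: -3<-1, X: 3<8, Y: -5<5, Z: -4<1.
IV does better at V but worse at W, X, Y, Z; neither strategy dominates the other.

neither dominates the other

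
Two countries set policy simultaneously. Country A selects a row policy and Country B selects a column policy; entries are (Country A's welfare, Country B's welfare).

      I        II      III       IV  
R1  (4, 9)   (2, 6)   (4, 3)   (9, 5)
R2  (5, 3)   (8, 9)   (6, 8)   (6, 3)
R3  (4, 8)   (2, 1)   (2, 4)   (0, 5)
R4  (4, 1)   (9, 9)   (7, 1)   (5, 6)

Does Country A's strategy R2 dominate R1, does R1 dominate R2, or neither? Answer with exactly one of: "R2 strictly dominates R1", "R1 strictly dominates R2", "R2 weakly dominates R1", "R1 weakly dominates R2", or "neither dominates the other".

neither dominates the other

R2's payoffs vs R1's, by Country B's action — I: 5>4, II: 8>2, III: 6>4, IV: 6<9.
R2 does better at I, II, III but worse at IV; neither strategy dominates the other.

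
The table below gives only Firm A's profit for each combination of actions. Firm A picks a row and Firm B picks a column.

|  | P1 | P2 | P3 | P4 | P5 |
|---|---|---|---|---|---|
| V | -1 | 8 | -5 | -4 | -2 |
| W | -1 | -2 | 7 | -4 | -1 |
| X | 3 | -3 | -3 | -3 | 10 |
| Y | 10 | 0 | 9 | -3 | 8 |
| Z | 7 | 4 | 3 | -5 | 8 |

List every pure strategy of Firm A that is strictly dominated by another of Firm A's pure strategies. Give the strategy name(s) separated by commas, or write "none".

W

Nothing dominates V: W at P1 (-1=-1); X at P2 (8>-3); Y at P2 (8>0); Z at P2 (8>4).
W: dominated, since Y does at least as well everywhere (P1: 10>-1, P2: 0>-2, P3: 9>7, P4: -3>-4, P5: 8>-1).
X: no other strategy beats it everywhere (V at P1 (3>-1); W at P1 (3>-1); Y at P4 (-3=-3); Z at P4 (-3>-5)).
Nothing dominates Y: V at P1 (10>-1); W at P1 (10>-1); X at P1 (10>3); Z at P1 (10>7).
Z is not dominated — it holds its own against V at P1 (7>-1); W at P1 (7>-1); X at P1 (7>3); Y at P2 (4>0).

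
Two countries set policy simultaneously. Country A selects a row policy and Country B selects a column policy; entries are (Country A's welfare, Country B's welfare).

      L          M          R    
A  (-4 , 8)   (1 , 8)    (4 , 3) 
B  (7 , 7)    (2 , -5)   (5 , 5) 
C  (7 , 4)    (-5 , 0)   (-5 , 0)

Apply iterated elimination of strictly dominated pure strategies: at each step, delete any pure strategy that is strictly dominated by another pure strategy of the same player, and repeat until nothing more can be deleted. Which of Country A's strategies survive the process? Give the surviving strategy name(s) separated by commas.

B, C

Country A's strategy A is strictly dominated by B (L: 7>-4, M: 2>1, R: 5>4) and is removed.
Column M is eliminated: L beats it against every remaining row (B: 7>-5, C: 4>0).
Country B's strategy R is strictly dominated by L (B: 7>5, C: 4>0) and is removed.
Among the remaining strategies, none is strictly dominated by another pure strategy of the same player, so the elimination stops.
Surviving strategies — Country A: {B, C}; Country B: {L}.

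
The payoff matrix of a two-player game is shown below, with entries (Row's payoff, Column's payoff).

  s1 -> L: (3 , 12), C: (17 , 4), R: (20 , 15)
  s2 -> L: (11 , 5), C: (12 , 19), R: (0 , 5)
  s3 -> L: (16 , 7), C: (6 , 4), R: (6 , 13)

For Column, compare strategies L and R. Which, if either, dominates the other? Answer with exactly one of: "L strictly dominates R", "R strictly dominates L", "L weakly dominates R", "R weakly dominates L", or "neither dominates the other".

R weakly dominates L

L's payoffs vs R's, by Row's action — s1: 12<15, s2: 5=5, s3: 7<13.
R is at least as good everywhere and strictly better somewhere (tied at s2), so R weakly dominates L.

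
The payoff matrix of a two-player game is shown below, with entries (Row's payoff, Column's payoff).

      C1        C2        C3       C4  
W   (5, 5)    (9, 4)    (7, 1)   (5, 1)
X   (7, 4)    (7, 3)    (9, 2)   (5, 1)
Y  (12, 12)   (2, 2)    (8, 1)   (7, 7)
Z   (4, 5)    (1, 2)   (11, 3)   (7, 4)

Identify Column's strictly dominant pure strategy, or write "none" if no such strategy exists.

C1 vs C2: W: 5>4, X: 4>3, Y: 12>2, Z: 5>2.
C1 vs C3: W: 5>1, X: 4>2, Y: 12>1, Z: 5>3.
C1 vs C4: W: 5>1, X: 4>1, Y: 12>7, Z: 5>4.
C1 strictly beats every other strategy against every opponent action, so it is strictly dominant.

C1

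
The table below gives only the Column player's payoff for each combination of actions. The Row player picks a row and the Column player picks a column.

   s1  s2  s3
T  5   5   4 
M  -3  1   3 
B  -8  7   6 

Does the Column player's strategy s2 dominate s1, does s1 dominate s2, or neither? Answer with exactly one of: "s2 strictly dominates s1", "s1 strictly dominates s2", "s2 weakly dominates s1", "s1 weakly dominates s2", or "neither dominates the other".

s2 weakly dominates s1

s2's payoffs vs s1's, by the Row player's action — T: 5=5, M: 1>-3, B: 7>-8.
s2 is at least as good everywhere and strictly better somewhere (tied only at T), so s2 weakly but not strictly dominates s1.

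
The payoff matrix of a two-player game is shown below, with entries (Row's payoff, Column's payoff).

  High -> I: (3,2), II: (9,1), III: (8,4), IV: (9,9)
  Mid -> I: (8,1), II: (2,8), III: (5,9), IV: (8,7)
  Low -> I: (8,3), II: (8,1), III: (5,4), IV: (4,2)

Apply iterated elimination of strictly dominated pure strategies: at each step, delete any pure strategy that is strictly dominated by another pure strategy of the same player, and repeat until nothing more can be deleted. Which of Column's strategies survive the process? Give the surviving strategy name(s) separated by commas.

Column I is eliminated: III beats it against every remaining row (High: 4>2, Mid: 9>1, Low: 4>3).
Row's strategy Mid is strictly dominated by High (II: 9>2, III: 8>5, IV: 9>8) and is removed.
Row Low is eliminated: High beats it against every remaining column (II: 9>8, III: 8>5, IV: 9>4).
Column's strategy II is strictly dominated by III (High: 4>1) and is removed.
Column's strategy III is strictly dominated by IV (High: 9>4) and is removed.
Among the remaining strategies, none is strictly dominated by another pure strategy of the same player, so the elimination stops.
Surviving strategies — Row: {High}; Column: {IV}.

IV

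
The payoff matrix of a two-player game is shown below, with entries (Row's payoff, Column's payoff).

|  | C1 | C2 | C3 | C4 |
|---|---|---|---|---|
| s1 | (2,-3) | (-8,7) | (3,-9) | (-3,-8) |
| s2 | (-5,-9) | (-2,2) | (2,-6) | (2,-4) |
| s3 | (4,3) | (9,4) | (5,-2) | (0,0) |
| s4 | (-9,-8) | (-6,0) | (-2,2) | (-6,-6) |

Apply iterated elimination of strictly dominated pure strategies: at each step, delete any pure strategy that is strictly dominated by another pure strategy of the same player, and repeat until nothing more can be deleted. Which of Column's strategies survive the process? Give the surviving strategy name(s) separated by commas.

C2

For Row, s3 strictly dominates s1 on the remaining columns (C1: 4>2, C2: 9>-8, C3: 5>3, C4: 0>-3); eliminate s1.
Row s4 is eliminated: s2 beats it against every remaining column (C1: -5>-9, C2: -2>-6, C3: 2>-2, C4: 2>-6).
Column's strategy C1 is strictly dominated by C2 (s2: 2>-9, s3: 4>3) and is removed.
Column's strategy C3 is strictly dominated by C2 (s2: 2>-6, s3: 4>-2) and is removed.
Column's strategy C4 is strictly dominated by C2 (s2: 2>-4, s3: 4>0) and is removed.
For Row, s3 strictly dominates s2 on the remaining columns (C2: 9>-2); eliminate s2.
Among the remaining strategies, none is strictly dominated by another pure strategy of the same player, so the elimination stops.
Surviving strategies — Row: {s3}; Column: {C2}.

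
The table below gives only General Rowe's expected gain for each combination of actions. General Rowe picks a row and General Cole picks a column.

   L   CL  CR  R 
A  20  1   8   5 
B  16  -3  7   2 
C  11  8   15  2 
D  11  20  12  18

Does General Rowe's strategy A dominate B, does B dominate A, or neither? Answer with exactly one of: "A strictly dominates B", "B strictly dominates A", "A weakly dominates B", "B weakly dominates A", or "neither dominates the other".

A strictly dominates B

Compare A to B across each choice by General Cole: L: 20>16, CL: 1>-3, CR: 8>7, R: 5>2.
A gives a strictly higher payoff against each choice by General Cole, so A strictly dominates B.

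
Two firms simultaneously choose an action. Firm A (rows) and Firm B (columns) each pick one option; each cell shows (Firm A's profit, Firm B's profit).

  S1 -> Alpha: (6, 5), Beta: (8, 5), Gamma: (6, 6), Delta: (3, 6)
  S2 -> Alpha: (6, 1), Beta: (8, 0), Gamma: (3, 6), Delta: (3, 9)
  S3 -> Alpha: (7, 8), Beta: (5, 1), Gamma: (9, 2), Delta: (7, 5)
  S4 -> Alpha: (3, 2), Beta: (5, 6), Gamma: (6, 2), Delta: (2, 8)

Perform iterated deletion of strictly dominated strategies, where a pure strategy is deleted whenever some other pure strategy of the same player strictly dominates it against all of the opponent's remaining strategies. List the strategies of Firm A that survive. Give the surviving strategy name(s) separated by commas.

S3

For Firm B, Delta strictly dominates Beta on the remaining rows (S1: 6>5, S2: 9>0, S3: 5>1, S4: 8>6); eliminate Beta.
Firm A's strategy S1 is strictly dominated by S3 (Alpha: 7>6, Gamma: 9>6, Delta: 7>3) and is removed.
For Firm A, S3 strictly dominates S2 on the remaining columns (Alpha: 7>6, Gamma: 9>3, Delta: 7>3); eliminate S2.
Row S4 is eliminated: S3 beats it against every remaining column (Alpha: 7>3, Gamma: 9>6, Delta: 7>2).
Column Gamma is eliminated: Alpha beats it against every remaining row (S3: 8>2).
Column Delta is eliminated: Alpha beats it against every remaining row (S3: 8>5).
Among the remaining strategies, none is strictly dominated by another pure strategy of the same player, so the elimination stops.
Surviving strategies — Firm A: {S3}; Firm B: {Alpha}.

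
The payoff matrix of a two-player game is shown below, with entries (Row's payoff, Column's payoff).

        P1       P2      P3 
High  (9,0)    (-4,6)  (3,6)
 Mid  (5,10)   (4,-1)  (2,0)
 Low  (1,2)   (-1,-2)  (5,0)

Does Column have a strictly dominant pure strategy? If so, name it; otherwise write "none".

none

P1 fails to dominate P2 at High (0<6).
P2 fails to dominate P1 at Mid (-1<10).
P3 fails to dominate P1 at Mid (0<10).
No single strategy dominates all the others.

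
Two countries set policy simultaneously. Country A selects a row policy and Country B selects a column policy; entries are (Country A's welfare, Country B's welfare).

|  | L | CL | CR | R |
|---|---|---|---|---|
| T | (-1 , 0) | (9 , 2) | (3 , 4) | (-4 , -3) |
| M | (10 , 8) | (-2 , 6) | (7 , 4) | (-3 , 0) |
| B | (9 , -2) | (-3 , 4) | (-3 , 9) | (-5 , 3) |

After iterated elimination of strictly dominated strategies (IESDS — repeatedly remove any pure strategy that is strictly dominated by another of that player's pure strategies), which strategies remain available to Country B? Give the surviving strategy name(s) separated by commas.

L, CL, CR

For Country A, M strictly dominates B on the remaining columns (L: 10>9, CL: -2>-3, CR: 7>-3, R: -3>-5); eliminate B.
For Country B, L strictly dominates R on the remaining rows (T: 0>-3, M: 8>0); eliminate R.
Among the remaining strategies, none is strictly dominated by another pure strategy of the same player, so the elimination stops.
Surviving strategies — Country A: {T, M}; Country B: {L, CL, CR}.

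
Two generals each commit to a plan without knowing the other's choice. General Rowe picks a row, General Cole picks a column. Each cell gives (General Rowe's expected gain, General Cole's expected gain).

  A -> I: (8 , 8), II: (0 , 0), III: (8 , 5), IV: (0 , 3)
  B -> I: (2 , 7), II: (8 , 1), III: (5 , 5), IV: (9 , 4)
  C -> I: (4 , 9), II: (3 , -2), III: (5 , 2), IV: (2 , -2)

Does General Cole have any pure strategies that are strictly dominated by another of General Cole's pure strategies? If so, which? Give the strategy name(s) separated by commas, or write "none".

I: no other strategy beats it everywhere (II at A (8>0); III at A (8>5); IV at A (8>3)).
II: dominated, since I does at least as well everywhere (A: 8>0, B: 7>1, C: 9>-2).
III is strictly dominated by I (A: 8>5, B: 7>5, C: 9>2).
IV: dominated, since I does at least as well everywhere (A: 8>3, B: 7>4, C: 9>-2).

II, III, IV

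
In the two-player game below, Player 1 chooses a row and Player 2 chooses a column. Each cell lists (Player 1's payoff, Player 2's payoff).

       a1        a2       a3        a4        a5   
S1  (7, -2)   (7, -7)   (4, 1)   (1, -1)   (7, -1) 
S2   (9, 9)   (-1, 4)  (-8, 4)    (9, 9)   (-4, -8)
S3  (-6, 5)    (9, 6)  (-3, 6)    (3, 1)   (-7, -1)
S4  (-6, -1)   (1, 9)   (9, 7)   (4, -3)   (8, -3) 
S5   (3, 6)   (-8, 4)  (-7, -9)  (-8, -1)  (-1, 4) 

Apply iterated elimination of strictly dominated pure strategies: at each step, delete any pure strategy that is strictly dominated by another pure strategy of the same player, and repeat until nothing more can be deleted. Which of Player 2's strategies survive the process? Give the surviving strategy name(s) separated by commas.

For Player 1, S1 strictly dominates S5 on the remaining columns (a1: 7>3, a2: 7>-8, a3: 4>-7, a4: 1>-8, a5: 7>-1); eliminate S5.
Player 2's strategy a5 is strictly dominated by a3 (S1: 1>-1, S2: 4>-8, S3: 6>-1, S4: 7>-3) and is removed.
Among the remaining strategies, none is strictly dominated by another pure strategy of the same player, so the elimination stops.
Surviving strategies — Player 1: {S1, S2, S3, S4}; Player 2: {a1, a2, a3, a4}.

a1, a2, a3, a4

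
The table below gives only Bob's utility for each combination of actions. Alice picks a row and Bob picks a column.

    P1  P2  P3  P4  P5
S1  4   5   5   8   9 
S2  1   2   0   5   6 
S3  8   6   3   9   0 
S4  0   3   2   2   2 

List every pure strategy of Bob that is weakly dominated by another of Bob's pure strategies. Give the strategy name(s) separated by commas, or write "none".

P1 is weakly dominated by P4 (S1: 8>4, S2: 5>1, S3: 9>8, S4: 2>0).
P2: no other strategy beats it everywhere (P1 at S1 (5>4); P3 at S2 (2>0); P4 at S4 (3>2); P5 at S3 (6>0)).
P3 is weakly dominated by P2 (S1: 5=5, S2: 2>0, S3: 6>3, S4: 3>2).
P4: no other strategy beats it everywhere (P1 at S1 (8>4); P2 at S1 (8>5); P3 at S1 (8>5); P5 at S3 (9>0)).
P5: no other strategy beats it everywhere (P1 at S1 (9>4); P2 at S1 (9>5); P3 at S1 (9>5); P4 at S1 (9>8)).

P1, P3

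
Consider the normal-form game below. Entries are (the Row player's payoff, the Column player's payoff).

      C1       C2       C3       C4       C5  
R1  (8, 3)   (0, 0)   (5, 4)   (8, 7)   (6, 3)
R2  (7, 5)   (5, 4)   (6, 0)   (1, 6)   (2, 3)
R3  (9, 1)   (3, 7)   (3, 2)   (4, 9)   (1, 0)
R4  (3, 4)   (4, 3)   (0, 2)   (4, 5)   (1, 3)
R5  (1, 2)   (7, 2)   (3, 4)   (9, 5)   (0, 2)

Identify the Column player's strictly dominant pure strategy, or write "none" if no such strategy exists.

C4 vs C1: R1: 7>3, R2: 6>5, R3: 9>1, R4: 5>4, R5: 5>2.
C4 vs C2: R1: 7>0, R2: 6>4, R3: 9>7, R4: 5>3, R5: 5>2.
C4 vs C3: R1: 7>4, R2: 6>0, R3: 9>2, R4: 5>2, R5: 5>4.
C4 vs C5: R1: 7>3, R2: 6>3, R3: 9>0, R4: 5>3, R5: 5>2.
C4 strictly beats every other strategy against every opponent action, so it is strictly dominant.

C4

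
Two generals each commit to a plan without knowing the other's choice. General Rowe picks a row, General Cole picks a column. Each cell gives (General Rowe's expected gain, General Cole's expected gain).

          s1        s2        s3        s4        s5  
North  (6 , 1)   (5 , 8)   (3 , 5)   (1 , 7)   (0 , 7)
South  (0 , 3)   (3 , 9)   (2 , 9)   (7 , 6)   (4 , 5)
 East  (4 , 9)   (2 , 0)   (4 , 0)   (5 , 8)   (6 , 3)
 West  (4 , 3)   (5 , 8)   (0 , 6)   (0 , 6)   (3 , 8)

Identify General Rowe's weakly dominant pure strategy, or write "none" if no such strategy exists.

North fails to dominate South at s4 (1<7).
South fails to dominate North at s1 (0<6).
East fails to dominate North at s1 (4<6).
West fails to dominate North at s1 (4<6).
No single strategy dominates all the others.

none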